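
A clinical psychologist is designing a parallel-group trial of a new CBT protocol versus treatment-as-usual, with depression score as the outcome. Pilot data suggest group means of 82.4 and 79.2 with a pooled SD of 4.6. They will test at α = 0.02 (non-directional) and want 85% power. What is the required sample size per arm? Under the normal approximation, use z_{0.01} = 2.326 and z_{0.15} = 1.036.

n = 47 per group

Cohen's d = |M₁ − M₂| / SD_pooled = |82.4 − 79.2| / 4.6 = 3.2 / 4.6 = 0.696.
For two independent groups with equal n: n = 2·((z_{α/2} + z_β) / d)².
z_{α/2} + z_β = 2.326 + 1.036 = 3.362.
n = 2 × (3.362 / 0.696)² = 2 × 4.830² = 2 × 23.33 = 46.7.
Round up to the next whole participant.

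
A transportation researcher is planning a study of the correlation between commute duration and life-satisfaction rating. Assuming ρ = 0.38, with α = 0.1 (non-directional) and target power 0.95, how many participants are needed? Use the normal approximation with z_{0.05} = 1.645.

n = 71

Fisher's z: C = ½·ln((1+r)/(1−r)) = ½·ln(2.2258) = 0.4001.
n = ((z_{α/2} + z_β)/C)² + 3.
(1.645 + 1.645) / 0.4001 = 3.290 / 0.4001 = 8.223.
n = 8.223² + 3 = 67.62 + 3 = 70.6.
Round up.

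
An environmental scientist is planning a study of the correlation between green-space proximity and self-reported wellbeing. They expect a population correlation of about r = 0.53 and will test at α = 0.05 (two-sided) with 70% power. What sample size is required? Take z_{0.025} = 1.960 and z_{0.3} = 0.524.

n = 21

Fisher's z: C = ½·ln((1+r)/(1−r)) = ½·ln(3.2553) = 0.5901.
n = ((z_{α/2} + z_β)/C)² + 3.
(1.960 + 0.524) / 0.5901 = 2.484 / 0.5901 = 4.209.
n = 4.209² + 3 = 17.72 + 3 = 20.7.
Round up.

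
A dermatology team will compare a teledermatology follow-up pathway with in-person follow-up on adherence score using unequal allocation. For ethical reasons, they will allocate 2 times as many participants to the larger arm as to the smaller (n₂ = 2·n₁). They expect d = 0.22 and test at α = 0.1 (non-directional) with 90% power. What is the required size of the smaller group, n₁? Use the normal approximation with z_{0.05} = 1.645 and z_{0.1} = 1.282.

n₁ = 266

With allocation ratio k = n₂/n₁ = 2, Var(x̄₁−x̄₂) = σ²(1/n₁ + 1/(k·n₁)) = σ²·(k+1)/(k·n₁).
So n₁ = (1 + 1/k)·((z_{α/2} + z_β)/d)² = 1.500 × (2.927/0.22)².
n₁ = 1.500 × 177.01 = 265.5.
Round up: n₁ = 266, giving n₂ = 2 × 266 = 532.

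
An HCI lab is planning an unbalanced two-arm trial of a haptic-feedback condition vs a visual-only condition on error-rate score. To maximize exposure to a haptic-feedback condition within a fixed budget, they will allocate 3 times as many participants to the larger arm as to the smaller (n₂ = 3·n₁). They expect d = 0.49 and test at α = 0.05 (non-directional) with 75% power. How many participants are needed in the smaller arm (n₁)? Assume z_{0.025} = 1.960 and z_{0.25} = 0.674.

With allocation ratio k = n₂/n₁ = 3, Var(x̄₁−x̄₂) = σ²(1/n₁ + 1/(k·n₁)) = σ²·(k+1)/(k·n₁).
So n₁ = (1 + 1/k)·((z_{α/2} + z_β)/d)² = 1.333 × (2.634/0.49)².
n₁ = 1.333 × 28.90 = 38.5.
Round up: n₁ = 39, giving n₂ = 3 × 39 = 117.

n₁ = 39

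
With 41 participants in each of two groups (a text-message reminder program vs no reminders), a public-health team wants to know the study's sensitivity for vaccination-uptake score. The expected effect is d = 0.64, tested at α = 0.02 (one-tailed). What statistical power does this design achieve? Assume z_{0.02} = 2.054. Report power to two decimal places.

power ≈ 0.80

For two equal groups, power = Φ(d·√(n/2) − z_{α}).
d·√(n/2) = 0.64 × √(41/2) = 0.64 × 4.528 = 2.898.
z_β = 2.898 − 2.054 = 0.844.
Power = Φ(0.844) = 0.801.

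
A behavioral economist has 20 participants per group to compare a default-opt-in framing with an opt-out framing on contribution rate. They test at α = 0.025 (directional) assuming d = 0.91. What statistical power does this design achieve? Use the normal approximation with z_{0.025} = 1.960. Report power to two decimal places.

For two equal groups, power = Φ(d·√(n/2) − z_{α}).
d·√(n/2) = 0.91 × √(20/2) = 0.91 × 3.162 = 2.878.
z_β = 2.878 − 1.960 = 0.918.
Power = Φ(0.918) = 0.821.

power ≈ 0.82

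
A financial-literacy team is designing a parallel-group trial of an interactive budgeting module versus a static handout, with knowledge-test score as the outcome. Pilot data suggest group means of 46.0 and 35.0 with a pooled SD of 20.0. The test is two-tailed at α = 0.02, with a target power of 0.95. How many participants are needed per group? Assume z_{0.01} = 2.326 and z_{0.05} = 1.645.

n = 105 per group

Cohen's d = |M₁ − M₂| / SD_pooled = |46.0 − 35.0| / 20.0 = 11.0 / 20.0 = 0.550.
For two independent groups with equal n: n = 2·((z_{α/2} + z_β) / d)².
z_{α/2} + z_β = 2.326 + 1.645 = 3.971.
n = 2 × (3.971 / 0.550)² = 2 × 7.220² = 2 × 52.13 = 104.3.
Round up to the next whole participant.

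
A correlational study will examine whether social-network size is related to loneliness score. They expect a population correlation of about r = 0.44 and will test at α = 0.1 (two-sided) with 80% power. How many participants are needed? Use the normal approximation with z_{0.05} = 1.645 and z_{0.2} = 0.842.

Fisher's z: C = ½·ln((1+r)/(1−r)) = ½·ln(2.5714) = 0.4722.
n = ((z_{α/2} + z_β)/C)² + 3.
(1.645 + 0.842) / 0.4722 = 2.487 / 0.4722 = 5.267.
n = 5.267² + 3 = 27.74 + 3 = 30.7.
Round up.

n = 31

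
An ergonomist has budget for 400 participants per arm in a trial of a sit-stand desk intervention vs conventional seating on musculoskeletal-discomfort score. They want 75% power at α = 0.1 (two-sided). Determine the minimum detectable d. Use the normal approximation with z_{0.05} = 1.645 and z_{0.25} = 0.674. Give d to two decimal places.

For two independent groups of n = 400 each: d_min = (z_{α/2} + z_β)·√(2/n).
z-sum = 1.645 + 0.674 = 2.319.
d_min = 2.319 × √(2/400) = 2.319 × 0.0707 = 0.164.

d_min ≈ 0.16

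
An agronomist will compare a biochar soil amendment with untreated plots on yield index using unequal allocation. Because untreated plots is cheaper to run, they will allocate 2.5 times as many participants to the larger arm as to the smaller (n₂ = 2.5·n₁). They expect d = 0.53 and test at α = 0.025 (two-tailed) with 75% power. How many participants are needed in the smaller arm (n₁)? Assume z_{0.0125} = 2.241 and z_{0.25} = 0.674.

With allocation ratio k = n₂/n₁ = 2.5, Var(x̄₁−x̄₂) = σ²(1/n₁ + 1/(k·n₁)) = σ²·(k+1)/(k·n₁).
So n₁ = (1 + 1/k)·((z_{α/2} + z_β)/d)² = 1.400 × (2.915/0.53)².
n₁ = 1.400 × 30.25 = 42.3.
Round up: n₁ = 43, giving n₂ = ⌈2.5 × 43⌉ = ⌈107.5⌉ = 108.

n₁ = 43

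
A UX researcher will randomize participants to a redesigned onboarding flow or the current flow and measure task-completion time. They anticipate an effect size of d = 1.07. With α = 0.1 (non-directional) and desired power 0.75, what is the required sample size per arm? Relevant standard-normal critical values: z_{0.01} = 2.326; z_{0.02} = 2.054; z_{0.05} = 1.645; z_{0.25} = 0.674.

n = 10 per group

For two independent groups with equal n: n = 2·((z_{α/2} + z_β) / d)².
z_{α/2} + z_β = 1.645 + 0.674 = 2.319.
n = 2 × (2.319 / 1.07)² = 2 × 2.167² = 2 × 4.70 = 9.4.
Round up to the next whole participant.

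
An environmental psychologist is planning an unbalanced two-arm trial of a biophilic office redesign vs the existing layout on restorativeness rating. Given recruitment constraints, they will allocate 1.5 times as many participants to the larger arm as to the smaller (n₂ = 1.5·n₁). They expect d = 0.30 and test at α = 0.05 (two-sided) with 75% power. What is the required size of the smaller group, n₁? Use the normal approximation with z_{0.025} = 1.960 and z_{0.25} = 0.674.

With allocation ratio k = n₂/n₁ = 1.5, Var(x̄₁−x̄₂) = σ²(1/n₁ + 1/(k·n₁)) = σ²·(k+1)/(k·n₁).
So n₁ = (1 + 1/k)·((z_{α/2} + z_β)/d)² = 1.667 × (2.634/0.30)².
n₁ = 1.667 × 77.09 = 128.5.
Round up: n₁ = 129, giving n₂ = ⌈1.5 × 129⌉ = ⌈193.5⌉ = 194.

n₁ = 129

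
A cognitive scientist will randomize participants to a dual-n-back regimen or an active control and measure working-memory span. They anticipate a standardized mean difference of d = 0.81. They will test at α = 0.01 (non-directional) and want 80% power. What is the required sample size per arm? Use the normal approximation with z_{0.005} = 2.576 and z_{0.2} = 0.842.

n = 36 per group

For two independent groups with equal n: n = 2·((z_{α/2} + z_β) / d)².
z_{α/2} + z_β = 2.576 + 0.842 = 3.418.
n = 2 × (3.418 / 0.81)² = 2 × 4.220² = 2 × 17.81 = 35.6.
Round up to the next whole participant.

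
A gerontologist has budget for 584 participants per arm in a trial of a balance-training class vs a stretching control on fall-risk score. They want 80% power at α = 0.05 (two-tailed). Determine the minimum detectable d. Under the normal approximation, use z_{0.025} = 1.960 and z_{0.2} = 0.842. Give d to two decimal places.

For two independent groups of n = 584 each: d_min = (z_{α/2} + z_β)·√(2/n).
z-sum = 1.960 + 0.842 = 2.802.
d_min = 2.802 × √(2/584) = 2.802 × 0.0585 = 0.164.

d_min ≈ 0.16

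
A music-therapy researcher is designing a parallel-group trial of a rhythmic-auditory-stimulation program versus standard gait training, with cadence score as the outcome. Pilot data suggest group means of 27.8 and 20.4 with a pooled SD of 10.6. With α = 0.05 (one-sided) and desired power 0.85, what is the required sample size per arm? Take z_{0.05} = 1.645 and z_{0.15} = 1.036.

n = 30 per group

Cohen's d = |M₁ − M₂| / SD_pooled = |27.8 − 20.4| / 10.6 = 7.4 / 10.6 = 0.698.
For two independent groups with equal n: n = 2·((z_{α} + z_β) / d)².
z_{α} + z_β = 1.645 + 1.036 = 2.681.
n = 2 × (2.681 / 0.698)² = 2 × 3.841² = 2 × 14.75 = 29.5.
Round up to the next whole participant.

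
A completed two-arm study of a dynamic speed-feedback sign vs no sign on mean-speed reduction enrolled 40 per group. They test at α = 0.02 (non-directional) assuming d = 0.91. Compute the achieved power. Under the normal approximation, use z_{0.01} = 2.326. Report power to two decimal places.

power ≈ 0.96

For two equal groups, power = Φ(d·√(n/2) − z_{α/2}).
d·√(n/2) = 0.91 × √(40/2) = 0.91 × 4.472 = 4.070.
z_β = 4.070 − 2.326 = 1.744.
Power = Φ(1.744) = 0.959.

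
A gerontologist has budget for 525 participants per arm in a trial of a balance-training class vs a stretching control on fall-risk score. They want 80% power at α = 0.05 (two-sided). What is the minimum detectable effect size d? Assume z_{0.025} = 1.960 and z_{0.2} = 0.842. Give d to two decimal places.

d_min ≈ 0.17

For two independent groups of n = 525 each: d_min = (z_{α/2} + z_β)·√(2/n).
z-sum = 1.960 + 0.842 = 2.802.
d_min = 2.802 × √(2/525) = 2.802 × 0.0617 = 0.173.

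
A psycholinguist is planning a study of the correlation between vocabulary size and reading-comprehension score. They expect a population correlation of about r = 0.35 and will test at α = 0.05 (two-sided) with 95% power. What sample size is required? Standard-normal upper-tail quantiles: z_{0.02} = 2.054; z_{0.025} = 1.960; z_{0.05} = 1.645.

Fisher's z: C = ½·ln((1+r)/(1−r)) = ½·ln(2.0769) = 0.3654.
n = ((z_{α/2} + z_β)/C)² + 3.
(1.960 + 1.645) / 0.3654 = 3.605 / 0.3654 = 9.866.
n = 9.866² + 3 = 97.34 + 3 = 100.3.
Round up.

n = 101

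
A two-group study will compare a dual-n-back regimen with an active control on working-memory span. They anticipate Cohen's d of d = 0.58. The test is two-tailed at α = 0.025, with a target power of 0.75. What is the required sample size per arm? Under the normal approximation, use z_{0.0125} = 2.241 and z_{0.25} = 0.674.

n = 51 per group

For two independent groups with equal n: n = 2·((z_{α/2} + z_β) / d)².
z_{α/2} + z_β = 2.241 + 0.674 = 2.915.
n = 2 × (2.915 / 0.58)² = 2 × 5.026² = 2 × 25.26 = 50.5.
Round up to the next whole participant.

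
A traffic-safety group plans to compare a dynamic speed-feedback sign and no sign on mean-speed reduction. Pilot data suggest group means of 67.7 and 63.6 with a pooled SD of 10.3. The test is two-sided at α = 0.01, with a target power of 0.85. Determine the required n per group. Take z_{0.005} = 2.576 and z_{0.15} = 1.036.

n = 165 per group

Cohen's d = |M₁ − M₂| / SD_pooled = |67.7 − 63.6| / 10.3 = 4.1 / 10.3 = 0.398.
For two independent groups with equal n: n = 2·((z_{α/2} + z_β) / d)².
z_{α/2} + z_β = 2.576 + 1.036 = 3.612.
n = 2 × (3.612 / 0.398)² = 2 × 9.075² = 2 × 82.36 = 164.7.
Round up to the next whole participant.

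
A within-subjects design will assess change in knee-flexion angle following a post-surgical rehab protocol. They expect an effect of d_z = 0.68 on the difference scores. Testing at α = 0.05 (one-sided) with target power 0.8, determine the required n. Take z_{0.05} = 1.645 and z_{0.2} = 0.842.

n = 14 pairs

For a paired (one-sample on differences) test: n = ((z_{α} + z_β) / d)².
z_{α} + z_β = 1.645 + 0.842 = 2.487.
n = (2.487 / 0.68)² = 3.657² = 13.38.
Round up.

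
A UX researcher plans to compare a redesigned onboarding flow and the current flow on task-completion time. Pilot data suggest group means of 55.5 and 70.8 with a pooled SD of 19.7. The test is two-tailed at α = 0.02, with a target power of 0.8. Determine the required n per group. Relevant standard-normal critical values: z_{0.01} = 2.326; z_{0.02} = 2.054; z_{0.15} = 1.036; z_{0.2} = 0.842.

n = 34 per group

Cohen's d = |M₁ − M₂| / SD_pooled = |55.5 − 70.8| / 19.7 = 15.3 / 19.7 = 0.777.
For two independent groups with equal n: n = 2·((z_{α/2} + z_β) / d)².
z_{α/2} + z_β = 2.326 + 0.842 = 3.168.
n = 2 × (3.168 / 0.777)² = 2 × 4.077² = 2 × 16.62 = 33.2.
Round up to the next whole participant.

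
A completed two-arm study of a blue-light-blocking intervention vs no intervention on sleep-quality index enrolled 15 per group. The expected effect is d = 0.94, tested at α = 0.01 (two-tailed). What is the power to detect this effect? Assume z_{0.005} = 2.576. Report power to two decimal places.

power ≈ 0.50

For two equal groups, power = Φ(d·√(n/2) − z_{α/2}).
d·√(n/2) = 0.94 × √(15/2) = 0.94 × 2.739 = 2.574.
z_β = 2.574 − 2.576 = -0.002.
Power = Φ(-0.002) = 0.499.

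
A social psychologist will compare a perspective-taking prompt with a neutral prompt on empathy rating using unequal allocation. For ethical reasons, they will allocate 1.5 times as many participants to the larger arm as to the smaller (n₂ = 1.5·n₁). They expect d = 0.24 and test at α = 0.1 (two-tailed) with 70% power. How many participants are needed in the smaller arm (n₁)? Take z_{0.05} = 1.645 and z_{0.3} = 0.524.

n₁ = 137

With allocation ratio k = n₂/n₁ = 1.5, Var(x̄₁−x̄₂) = σ²(1/n₁ + 1/(k·n₁)) = σ²·(k+1)/(k·n₁).
So n₁ = (1 + 1/k)·((z_{α/2} + z_β)/d)² = 1.667 × (2.169/0.24)².
n₁ = 1.667 × 81.68 = 136.1.
Round up: n₁ = 137, giving n₂ = ⌈1.5 × 137⌉ = ⌈205.5⌉ = 206.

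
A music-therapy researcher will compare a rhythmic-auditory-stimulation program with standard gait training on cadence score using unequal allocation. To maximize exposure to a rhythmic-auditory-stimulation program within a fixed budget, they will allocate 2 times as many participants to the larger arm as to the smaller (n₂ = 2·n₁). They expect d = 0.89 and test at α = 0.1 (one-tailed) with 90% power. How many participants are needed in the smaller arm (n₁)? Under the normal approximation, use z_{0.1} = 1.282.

n₁ = 13

With allocation ratio k = n₂/n₁ = 2, Var(x̄₁−x̄₂) = σ²(1/n₁ + 1/(k·n₁)) = σ²·(k+1)/(k·n₁).
So n₁ = (1 + 1/k)·((z_{α} + z_β)/d)² = 1.500 × (2.564/0.89)².
n₁ = 1.500 × 8.30 = 12.4.
Round up: n₁ = 13, giving n₂ = 2 × 13 = 26.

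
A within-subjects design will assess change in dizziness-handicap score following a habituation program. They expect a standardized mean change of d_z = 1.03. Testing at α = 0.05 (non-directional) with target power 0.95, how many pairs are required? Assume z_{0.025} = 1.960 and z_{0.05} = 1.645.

For a paired (one-sample on differences) test: n = ((z_{α/2} + z_β) / d)².
z_{α/2} + z_β = 1.960 + 1.645 = 3.605.
n = (3.605 / 1.03)² = 3.500² = 12.25.
Round up.

n = 13 pairs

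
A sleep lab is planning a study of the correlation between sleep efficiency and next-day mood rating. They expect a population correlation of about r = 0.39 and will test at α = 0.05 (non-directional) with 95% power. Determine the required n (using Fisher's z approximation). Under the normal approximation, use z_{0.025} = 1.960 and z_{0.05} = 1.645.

Fisher's z: C = ½·ln((1+r)/(1−r)) = ½·ln(2.2787) = 0.4118.
n = ((z_{α/2} + z_β)/C)² + 3.
(1.960 + 1.645) / 0.4118 = 3.605 / 0.4118 = 8.754.
n = 8.754² + 3 = 76.64 + 3 = 79.6.
Round up.

n = 80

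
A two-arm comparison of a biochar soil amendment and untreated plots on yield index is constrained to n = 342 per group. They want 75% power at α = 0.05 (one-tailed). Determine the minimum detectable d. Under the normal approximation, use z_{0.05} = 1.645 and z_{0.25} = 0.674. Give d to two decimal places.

d_min ≈ 0.18

For two independent groups of n = 342 each: d_min = (z_{α} + z_β)·√(2/n).
z-sum = 1.645 + 0.674 = 2.319.
d_min = 2.319 × √(2/342) = 2.319 × 0.0765 = 0.177.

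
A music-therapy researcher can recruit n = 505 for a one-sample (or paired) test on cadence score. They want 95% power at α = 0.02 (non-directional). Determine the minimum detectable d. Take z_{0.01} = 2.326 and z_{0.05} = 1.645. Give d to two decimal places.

For a single sample (or paired design) of n = 505: d_min = (z_{α/2} + z_β)/√n.
z-sum = 2.326 + 1.645 = 3.971.
d_min = 3.971 / √505 = 3.971 / 22.472 = 0.177.

d_min ≈ 0.18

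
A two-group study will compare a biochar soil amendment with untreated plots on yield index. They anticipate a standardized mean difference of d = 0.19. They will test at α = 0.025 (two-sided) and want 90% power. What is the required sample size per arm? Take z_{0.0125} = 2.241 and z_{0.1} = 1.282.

For two independent groups with equal n: n = 2·((z_{α/2} + z_β) / d)².
z_{α/2} + z_β = 2.241 + 1.282 = 3.523.
n = 2 × (3.523 / 0.19)² = 2 × 18.542² = 2 × 343.81 = 687.6.
Round up to the next whole participant.

n = 688 per group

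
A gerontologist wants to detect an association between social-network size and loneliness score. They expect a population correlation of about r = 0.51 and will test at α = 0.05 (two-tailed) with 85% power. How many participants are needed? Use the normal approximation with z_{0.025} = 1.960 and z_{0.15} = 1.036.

n = 32

Fisher's z: C = ½·ln((1+r)/(1−r)) = ½·ln(3.0816) = 0.5627.
n = ((z_{α/2} + z_β)/C)² + 3.
(1.960 + 1.036) / 0.5627 = 2.996 / 0.5627 = 5.324.
n = 5.324² + 3 = 28.35 + 3 = 31.3.
Round up.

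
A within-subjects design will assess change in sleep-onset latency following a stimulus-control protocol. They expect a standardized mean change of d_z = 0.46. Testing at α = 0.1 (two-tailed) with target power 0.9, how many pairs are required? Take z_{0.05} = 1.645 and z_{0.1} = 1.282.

n = 41 pairs

For a paired (one-sample on differences) test: n = ((z_{α/2} + z_β) / d)².
z_{α/2} + z_β = 1.645 + 1.282 = 2.927.
n = (2.927 / 0.46)² = 6.363² = 40.49.
Round up.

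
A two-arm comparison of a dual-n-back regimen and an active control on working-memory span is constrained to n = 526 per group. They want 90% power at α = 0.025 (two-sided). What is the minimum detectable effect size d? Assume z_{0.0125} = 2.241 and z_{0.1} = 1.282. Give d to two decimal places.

d_min ≈ 0.22

For two independent groups of n = 526 each: d_min = (z_{α/2} + z_β)·√(2/n).
z-sum = 2.241 + 1.282 = 3.523.
d_min = 3.523 × √(2/526) = 3.523 × 0.0617 = 0.217.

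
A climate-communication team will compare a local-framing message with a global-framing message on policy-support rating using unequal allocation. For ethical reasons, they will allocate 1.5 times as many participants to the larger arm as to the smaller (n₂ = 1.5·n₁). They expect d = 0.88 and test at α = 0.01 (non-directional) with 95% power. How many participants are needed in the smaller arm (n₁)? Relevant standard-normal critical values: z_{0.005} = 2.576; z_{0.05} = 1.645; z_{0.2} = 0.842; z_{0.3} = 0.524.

n₁ = 39

With allocation ratio k = n₂/n₁ = 1.5, Var(x̄₁−x̄₂) = σ²(1/n₁ + 1/(k·n₁)) = σ²·(k+1)/(k·n₁).
So n₁ = (1 + 1/k)·((z_{α/2} + z_β)/d)² = 1.667 × (4.221/0.88)².
n₁ = 1.667 × 23.01 = 38.3.
Round up: n₁ = 39, giving n₂ = ⌈1.5 × 39⌉ = ⌈58.5⌉ = 59.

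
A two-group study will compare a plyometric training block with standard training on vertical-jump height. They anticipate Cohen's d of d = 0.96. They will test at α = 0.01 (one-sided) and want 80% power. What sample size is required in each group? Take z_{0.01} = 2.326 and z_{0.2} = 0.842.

For two independent groups with equal n: n = 2·((z_{α} + z_β) / d)².
z_{α} + z_β = 2.326 + 0.842 = 3.168.
n = 2 × (3.168 / 0.96)² = 2 × 3.300² = 2 × 10.89 = 21.8.
Round up to the next whole participant.

n = 22 per group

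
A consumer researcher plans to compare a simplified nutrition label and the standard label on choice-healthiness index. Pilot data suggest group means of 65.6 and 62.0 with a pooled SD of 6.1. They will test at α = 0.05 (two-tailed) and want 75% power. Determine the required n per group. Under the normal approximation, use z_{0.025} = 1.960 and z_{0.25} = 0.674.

Cohen's d = |M₁ − M₂| / SD_pooled = |65.6 − 62.0| / 6.1 = 3.6 / 6.1 = 0.590.
For two independent groups with equal n: n = 2·((z_{α/2} + z_β) / d)².
z_{α/2} + z_β = 1.960 + 0.674 = 2.634.
n = 2 × (2.634 / 0.590)² = 2 × 4.464² = 2 × 19.93 = 39.9.
Round up to the next whole participant.

n = 40 per group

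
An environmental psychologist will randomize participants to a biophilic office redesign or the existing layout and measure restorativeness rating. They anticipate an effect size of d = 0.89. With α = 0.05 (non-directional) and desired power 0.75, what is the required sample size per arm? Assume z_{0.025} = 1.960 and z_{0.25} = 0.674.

For two independent groups with equal n: n = 2·((z_{α/2} + z_β) / d)².
z_{α/2} + z_β = 1.960 + 0.674 = 2.634.
n = 2 × (2.634 / 0.89)² = 2 × 2.960² = 2 × 8.76 = 17.5.
Round up to the next whole participant.

n = 18 per group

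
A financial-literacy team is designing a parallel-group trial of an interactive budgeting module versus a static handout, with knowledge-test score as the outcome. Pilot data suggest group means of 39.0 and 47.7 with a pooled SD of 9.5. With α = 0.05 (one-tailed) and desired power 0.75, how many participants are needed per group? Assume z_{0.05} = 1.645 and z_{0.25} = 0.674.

n = 13 per group

Cohen's d = |M₁ − M₂| / SD_pooled = |39.0 − 47.7| / 9.5 = 8.7 / 9.5 = 0.916.
For two independent groups with equal n: n = 2·((z_{α} + z_β) / d)².
z_{α} + z_β = 1.645 + 0.674 = 2.319.
n = 2 × (2.319 / 0.916)² = 2 × 2.532² = 2 × 6.41 = 12.8.
Round up to the next whole participant.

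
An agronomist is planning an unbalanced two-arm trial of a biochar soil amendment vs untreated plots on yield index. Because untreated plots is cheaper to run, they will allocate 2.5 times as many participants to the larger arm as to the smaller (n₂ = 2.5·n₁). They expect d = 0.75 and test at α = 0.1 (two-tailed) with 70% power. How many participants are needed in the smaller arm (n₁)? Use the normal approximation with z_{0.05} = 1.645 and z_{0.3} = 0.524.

With allocation ratio k = n₂/n₁ = 2.5, Var(x̄₁−x̄₂) = σ²(1/n₁ + 1/(k·n₁)) = σ²·(k+1)/(k·n₁).
So n₁ = (1 + 1/k)·((z_{α/2} + z_β)/d)² = 1.400 × (2.169/0.75)².
n₁ = 1.400 × 8.36 = 11.7.
Round up: n₁ = 12, giving n₂ = 2.5 × 12 = 30.

n₁ = 12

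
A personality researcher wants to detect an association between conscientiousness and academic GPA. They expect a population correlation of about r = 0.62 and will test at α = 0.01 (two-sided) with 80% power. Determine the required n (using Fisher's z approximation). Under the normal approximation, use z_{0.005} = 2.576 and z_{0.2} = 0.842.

Fisher's z: C = ½·ln((1+r)/(1−r)) = ½·ln(4.2632) = 0.7250.
n = ((z_{α/2} + z_β)/C)² + 3.
(2.576 + 0.842) / 0.7250 = 3.418 / 0.7250 = 4.714.
n = 4.714² + 3 = 22.23 + 3 = 25.2.
Round up.

n = 26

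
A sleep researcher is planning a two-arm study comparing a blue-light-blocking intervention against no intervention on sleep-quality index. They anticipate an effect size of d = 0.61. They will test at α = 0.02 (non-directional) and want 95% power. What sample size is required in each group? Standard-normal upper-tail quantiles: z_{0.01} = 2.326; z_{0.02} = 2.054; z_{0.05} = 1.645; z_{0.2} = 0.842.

For two independent groups with equal n: n = 2·((z_{α/2} + z_β) / d)².
z_{α/2} + z_β = 2.326 + 1.645 = 3.971.
n = 2 × (3.971 / 0.61)² = 2 × 6.510² = 2 × 42.38 = 84.8.
Round up to the next whole participant.

n = 85 per group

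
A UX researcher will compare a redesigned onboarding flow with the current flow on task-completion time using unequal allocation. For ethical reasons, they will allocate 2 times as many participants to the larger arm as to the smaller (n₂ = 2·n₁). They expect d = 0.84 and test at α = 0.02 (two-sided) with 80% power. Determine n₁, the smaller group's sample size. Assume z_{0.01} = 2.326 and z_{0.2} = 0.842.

With allocation ratio k = n₂/n₁ = 2, Var(x̄₁−x̄₂) = σ²(1/n₁ + 1/(k·n₁)) = σ²·(k+1)/(k·n₁).
So n₁ = (1 + 1/k)·((z_{α/2} + z_β)/d)² = 1.500 × (3.168/0.84)².
n₁ = 1.500 × 14.22 = 21.3.
Round up: n₁ = 22, giving n₂ = 2 × 22 = 44.

n₁ = 22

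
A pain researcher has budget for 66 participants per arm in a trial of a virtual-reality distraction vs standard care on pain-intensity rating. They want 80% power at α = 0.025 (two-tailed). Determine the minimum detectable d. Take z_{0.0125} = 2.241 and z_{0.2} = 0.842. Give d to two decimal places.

d_min ≈ 0.54

For two independent groups of n = 66 each: d_min = (z_{α/2} + z_β)·√(2/n).
z-sum = 2.241 + 0.842 = 3.083.
d_min = 3.083 × √(2/66) = 3.083 × 0.1741 = 0.537.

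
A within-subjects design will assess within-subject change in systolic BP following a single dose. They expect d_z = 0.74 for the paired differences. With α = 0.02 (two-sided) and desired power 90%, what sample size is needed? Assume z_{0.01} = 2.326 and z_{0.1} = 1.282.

n = 24 pairs

For a paired (one-sample on differences) test: n = ((z_{α/2} + z_β) / d)².
z_{α/2} + z_β = 2.326 + 1.282 = 3.608.
n = (3.608 / 0.74)² = 4.876² = 23.77.
Round up.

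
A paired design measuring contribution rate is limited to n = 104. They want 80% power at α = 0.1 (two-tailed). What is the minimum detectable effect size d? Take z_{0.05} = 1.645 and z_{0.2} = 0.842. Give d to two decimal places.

d_min ≈ 0.24

For a single sample (or paired design) of n = 104: d_min = (z_{α/2} + z_β)/√n.
z-sum = 1.645 + 0.842 = 2.487.
d_min = 2.487 / √104 = 2.487 / 10.198 = 0.244.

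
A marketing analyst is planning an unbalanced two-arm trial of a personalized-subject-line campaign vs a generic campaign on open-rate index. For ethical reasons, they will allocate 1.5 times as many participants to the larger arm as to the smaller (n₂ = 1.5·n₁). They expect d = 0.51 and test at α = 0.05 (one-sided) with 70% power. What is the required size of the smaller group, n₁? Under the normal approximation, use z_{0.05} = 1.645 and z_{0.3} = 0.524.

With allocation ratio k = n₂/n₁ = 1.5, Var(x̄₁−x̄₂) = σ²(1/n₁ + 1/(k·n₁)) = σ²·(k+1)/(k·n₁).
So n₁ = (1 + 1/k)·((z_{α} + z_β)/d)² = 1.667 × (2.169/0.51)².
n₁ = 1.667 × 18.09 = 30.1.
Round up: n₁ = 31, giving n₂ = ⌈1.5 × 31⌉ = ⌈46.5⌉ = 47.

n₁ = 31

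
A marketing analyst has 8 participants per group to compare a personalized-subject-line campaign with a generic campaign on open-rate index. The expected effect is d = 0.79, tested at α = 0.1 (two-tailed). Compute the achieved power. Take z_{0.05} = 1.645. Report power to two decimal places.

power ≈ 0.47

For two equal groups, power = Φ(d·√(n/2) − z_{α/2}).
d·√(n/2) = 0.79 × √(8/2) = 0.79 × 2.000 = 1.580.
z_β = 1.580 − 1.645 = -0.065.
Power = Φ(-0.065) = 0.474.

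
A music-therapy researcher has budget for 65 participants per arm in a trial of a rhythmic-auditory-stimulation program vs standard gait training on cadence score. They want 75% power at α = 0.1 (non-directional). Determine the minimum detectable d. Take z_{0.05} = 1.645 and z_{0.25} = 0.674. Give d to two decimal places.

For two independent groups of n = 65 each: d_min = (z_{α/2} + z_β)·√(2/n).
z-sum = 1.645 + 0.674 = 2.319.
d_min = 2.319 × √(2/65) = 2.319 × 0.1754 = 0.407.

d_min ≈ 0.41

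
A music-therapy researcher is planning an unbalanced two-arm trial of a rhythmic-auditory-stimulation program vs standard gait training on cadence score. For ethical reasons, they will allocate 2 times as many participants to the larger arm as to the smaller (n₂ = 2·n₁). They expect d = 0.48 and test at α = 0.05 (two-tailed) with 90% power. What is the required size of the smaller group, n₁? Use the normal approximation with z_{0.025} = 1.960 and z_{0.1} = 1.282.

n₁ = 69

With allocation ratio k = n₂/n₁ = 2, Var(x̄₁−x̄₂) = σ²(1/n₁ + 1/(k·n₁)) = σ²·(k+1)/(k·n₁).
So n₁ = (1 + 1/k)·((z_{α/2} + z_β)/d)² = 1.500 × (3.242/0.48)².
n₁ = 1.500 × 45.62 = 68.4.
Round up: n₁ = 69, giving n₂ = 2 × 69 = 138.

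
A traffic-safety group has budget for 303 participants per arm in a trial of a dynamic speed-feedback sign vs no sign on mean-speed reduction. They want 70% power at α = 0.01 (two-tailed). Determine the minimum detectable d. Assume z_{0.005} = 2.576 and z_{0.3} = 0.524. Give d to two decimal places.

For two independent groups of n = 303 each: d_min = (z_{α/2} + z_β)·√(2/n).
z-sum = 2.576 + 0.524 = 3.100.
d_min = 3.100 × √(2/303) = 3.100 × 0.0812 = 0.252.

d_min ≈ 0.25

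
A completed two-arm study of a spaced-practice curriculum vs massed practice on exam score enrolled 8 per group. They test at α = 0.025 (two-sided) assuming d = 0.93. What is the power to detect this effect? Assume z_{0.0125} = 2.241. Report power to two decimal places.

power ≈ 0.35

For two equal groups, power = Φ(d·√(n/2) − z_{α/2}).
d·√(n/2) = 0.93 × √(8/2) = 0.93 × 2.000 = 1.860.
z_β = 1.860 − 2.241 = -0.381.
Power = Φ(-0.381) = 0.352.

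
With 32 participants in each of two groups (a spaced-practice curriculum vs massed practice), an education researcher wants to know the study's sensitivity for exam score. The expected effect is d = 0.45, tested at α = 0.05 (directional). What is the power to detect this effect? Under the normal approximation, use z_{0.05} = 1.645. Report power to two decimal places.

For two equal groups, power = Φ(d·√(n/2) − z_{α}).
d·√(n/2) = 0.45 × √(32/2) = 0.45 × 4.000 = 1.800.
z_β = 1.800 − 1.645 = 0.155.
Power = Φ(0.155) = 0.562.

power ≈ 0.56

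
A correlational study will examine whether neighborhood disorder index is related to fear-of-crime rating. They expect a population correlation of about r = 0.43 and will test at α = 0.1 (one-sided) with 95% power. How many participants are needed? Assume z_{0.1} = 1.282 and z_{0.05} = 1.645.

n = 44

Fisher's z: C = ½·ln((1+r)/(1−r)) = ½·ln(2.5088) = 0.4599.
n = ((z_{α} + z_β)/C)² + 3.
(1.282 + 1.645) / 0.4599 = 2.927 / 0.4599 = 6.364.
n = 6.364² + 3 = 40.51 + 3 = 43.5.
Round up.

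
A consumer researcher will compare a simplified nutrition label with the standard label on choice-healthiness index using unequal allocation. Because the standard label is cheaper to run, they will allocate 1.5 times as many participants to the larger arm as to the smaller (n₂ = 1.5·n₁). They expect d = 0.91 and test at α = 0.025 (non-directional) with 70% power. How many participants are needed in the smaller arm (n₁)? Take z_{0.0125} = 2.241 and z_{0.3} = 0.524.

With allocation ratio k = n₂/n₁ = 1.5, Var(x̄₁−x̄₂) = σ²(1/n₁ + 1/(k·n₁)) = σ²·(k+1)/(k·n₁).
So n₁ = (1 + 1/k)·((z_{α/2} + z_β)/d)² = 1.667 × (2.765/0.91)².
n₁ = 1.667 × 9.23 = 15.4.
Round up: n₁ = 16, giving n₂ = 1.5 × 16 = 24.

n₁ = 16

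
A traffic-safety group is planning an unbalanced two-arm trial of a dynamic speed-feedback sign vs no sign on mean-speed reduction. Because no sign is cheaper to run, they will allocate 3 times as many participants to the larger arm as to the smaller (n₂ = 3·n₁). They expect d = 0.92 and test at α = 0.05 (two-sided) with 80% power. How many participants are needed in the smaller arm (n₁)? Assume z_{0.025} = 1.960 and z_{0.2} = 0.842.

With allocation ratio k = n₂/n₁ = 3, Var(x̄₁−x̄₂) = σ²(1/n₁ + 1/(k·n₁)) = σ²·(k+1)/(k·n₁).
So n₁ = (1 + 1/k)·((z_{α/2} + z_β)/d)² = 1.333 × (2.802/0.92)².
n₁ = 1.333 × 9.28 = 12.4.
Round up: n₁ = 13, giving n₂ = 3 × 13 = 39.

n₁ = 13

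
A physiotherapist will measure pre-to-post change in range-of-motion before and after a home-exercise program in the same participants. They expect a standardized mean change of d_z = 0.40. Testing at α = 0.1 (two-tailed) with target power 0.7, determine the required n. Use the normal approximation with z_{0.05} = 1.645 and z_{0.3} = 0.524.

For a paired (one-sample on differences) test: n = ((z_{α/2} + z_β) / d)².
z_{α/2} + z_β = 1.645 + 0.524 = 2.169.
n = (2.169 / 0.40)² = 5.422² = 29.40.
Round up.

n = 30 pairs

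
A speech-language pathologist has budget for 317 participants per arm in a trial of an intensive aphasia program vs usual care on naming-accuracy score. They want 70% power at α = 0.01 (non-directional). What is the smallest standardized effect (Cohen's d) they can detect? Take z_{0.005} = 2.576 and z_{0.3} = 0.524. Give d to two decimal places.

For two independent groups of n = 317 each: d_min = (z_{α/2} + z_β)·√(2/n).
z-sum = 2.576 + 0.524 = 3.100.
d_min = 3.100 × √(2/317) = 3.100 × 0.0794 = 0.246.

d_min ≈ 0.25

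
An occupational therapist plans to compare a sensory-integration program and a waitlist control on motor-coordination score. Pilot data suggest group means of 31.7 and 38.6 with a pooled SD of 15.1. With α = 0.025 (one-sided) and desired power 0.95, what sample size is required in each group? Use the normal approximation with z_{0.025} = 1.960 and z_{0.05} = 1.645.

n = 125 per group

Cohen's d = |M₁ − M₂| / SD_pooled = |31.7 − 38.6| / 15.1 = 6.9 / 15.1 = 0.457.
For two independent groups with equal n: n = 2·((z_{α} + z_β) / d)².
z_{α} + z_β = 1.960 + 1.645 = 3.605.
n = 2 × (3.605 / 0.457)² = 2 × 7.888² = 2 × 62.23 = 124.5.
Round up to the next whole participant.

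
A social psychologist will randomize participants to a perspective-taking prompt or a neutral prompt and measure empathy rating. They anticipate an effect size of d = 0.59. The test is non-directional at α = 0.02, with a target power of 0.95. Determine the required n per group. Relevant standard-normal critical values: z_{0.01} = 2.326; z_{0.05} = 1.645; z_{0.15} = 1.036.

For two independent groups with equal n: n = 2·((z_{α/2} + z_β) / d)².
z_{α/2} + z_β = 2.326 + 1.645 = 3.971.
n = 2 × (3.971 / 0.59)² = 2 × 6.731² = 2 × 45.30 = 90.6.
Round up to the next whole participant.

n = 91 per group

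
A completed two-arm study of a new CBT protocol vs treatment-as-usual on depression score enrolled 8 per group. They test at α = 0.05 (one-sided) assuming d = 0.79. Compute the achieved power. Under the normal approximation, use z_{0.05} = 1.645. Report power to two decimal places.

For two equal groups, power = Φ(d·√(n/2) − z_{α}).
d·√(n/2) = 0.79 × √(8/2) = 0.79 × 2.000 = 1.580.
z_β = 1.580 − 1.645 = -0.065.
Power = Φ(-0.065) = 0.474.

power ≈ 0.47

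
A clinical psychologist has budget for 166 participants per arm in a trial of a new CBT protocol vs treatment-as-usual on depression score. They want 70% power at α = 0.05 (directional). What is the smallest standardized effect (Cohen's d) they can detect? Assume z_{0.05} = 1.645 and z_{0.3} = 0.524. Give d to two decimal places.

d_min ≈ 0.24

For two independent groups of n = 166 each: d_min = (z_{α} + z_β)·√(2/n).
z-sum = 1.645 + 0.524 = 2.169.
d_min = 2.169 × √(2/166) = 2.169 × 0.1098 = 0.238.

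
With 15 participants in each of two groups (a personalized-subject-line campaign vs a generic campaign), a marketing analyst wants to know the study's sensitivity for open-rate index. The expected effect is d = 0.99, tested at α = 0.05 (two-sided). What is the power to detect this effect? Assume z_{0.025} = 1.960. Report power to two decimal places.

power ≈ 0.77

For two equal groups, power = Φ(d·√(n/2) − z_{α/2}).
d·√(n/2) = 0.99 × √(15/2) = 0.99 × 2.739 = 2.711.
z_β = 2.711 − 1.960 = 0.751.
Power = Φ(0.751) = 0.774.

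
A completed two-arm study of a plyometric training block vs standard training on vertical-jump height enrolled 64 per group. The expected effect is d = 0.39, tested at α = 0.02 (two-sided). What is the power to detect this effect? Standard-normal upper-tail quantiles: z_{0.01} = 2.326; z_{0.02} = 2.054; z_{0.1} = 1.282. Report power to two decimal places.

power ≈ 0.45

For two equal groups, power = Φ(d·√(n/2) − z_{α/2}).
d·√(n/2) = 0.39 × √(64/2) = 0.39 × 5.657 = 2.206.
z_β = 2.206 − 2.326 = -0.120.
Power = Φ(-0.120) = 0.452.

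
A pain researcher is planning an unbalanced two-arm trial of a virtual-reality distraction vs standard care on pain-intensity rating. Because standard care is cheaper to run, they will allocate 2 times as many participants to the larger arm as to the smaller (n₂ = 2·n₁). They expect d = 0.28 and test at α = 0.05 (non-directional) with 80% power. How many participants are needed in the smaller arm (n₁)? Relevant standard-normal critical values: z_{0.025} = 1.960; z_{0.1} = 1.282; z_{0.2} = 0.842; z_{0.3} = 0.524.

n₁ = 151

With allocation ratio k = n₂/n₁ = 2, Var(x̄₁−x̄₂) = σ²(1/n₁ + 1/(k·n₁)) = σ²·(k+1)/(k·n₁).
So n₁ = (1 + 1/k)·((z_{α/2} + z_β)/d)² = 1.500 × (2.802/0.28)².
n₁ = 1.500 × 100.14 = 150.2.
Round up: n₁ = 151, giving n₂ = 2 × 151 = 302.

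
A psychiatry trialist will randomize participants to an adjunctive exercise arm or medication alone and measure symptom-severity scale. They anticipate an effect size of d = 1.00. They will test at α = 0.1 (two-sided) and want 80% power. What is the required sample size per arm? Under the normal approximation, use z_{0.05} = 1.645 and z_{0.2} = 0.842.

n = 13 per group

For two independent groups with equal n: n = 2·((z_{α/2} + z_β) / d)².
z_{α/2} + z_β = 1.645 + 0.842 = 2.487.
n = 2 × (2.487 / 1.00)² = 2 × 2.487² = 2 × 6.19 = 12.4.
Round up to the next whole participant.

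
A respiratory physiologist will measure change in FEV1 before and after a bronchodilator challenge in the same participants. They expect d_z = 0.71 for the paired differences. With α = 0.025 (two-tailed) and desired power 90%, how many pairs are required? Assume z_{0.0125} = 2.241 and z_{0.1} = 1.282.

n = 25 pairs

For a paired (one-sample on differences) test: n = ((z_{α/2} + z_β) / d)².
z_{α/2} + z_β = 2.241 + 1.282 = 3.523.
n = (3.523 / 0.71)² = 4.962² = 24.62.
Round up.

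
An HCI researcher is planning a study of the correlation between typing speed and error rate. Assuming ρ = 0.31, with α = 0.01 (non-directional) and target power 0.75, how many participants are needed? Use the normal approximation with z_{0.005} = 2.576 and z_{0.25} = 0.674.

Fisher's z: C = ½·ln((1+r)/(1−r)) = ½·ln(1.8986) = 0.3205.
n = ((z_{α/2} + z_β)/C)² + 3.
(2.576 + 0.674) / 0.3205 = 3.250 / 0.3205 = 10.140.
n = 10.140² + 3 = 102.83 + 3 = 105.8.
Round up.

n = 106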